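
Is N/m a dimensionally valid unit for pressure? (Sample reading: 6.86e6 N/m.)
No

pressure has SI base units: kg / (m * s^2)
N/m does NOT reduce to kg / (m * s^2); a valid unit for pressure would be e.g. Pa.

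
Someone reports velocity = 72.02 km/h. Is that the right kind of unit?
Yes

velocity has SI base units: m / s
km/h reduces to the same SI base units, so it is a valid unit for velocity.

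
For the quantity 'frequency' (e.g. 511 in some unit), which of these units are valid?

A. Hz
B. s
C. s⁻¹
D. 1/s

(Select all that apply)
A, C, D

frequency has SI base units: 1 / s

Checking each option against 1 / s:
  A. Hz: ✓ matches
  B. s: ✗ does not match
  C. s⁻¹: ✓ matches
  D. 1/s: ✓ matches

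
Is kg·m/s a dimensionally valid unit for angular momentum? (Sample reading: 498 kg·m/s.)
No

angular momentum has SI base units: kg * m^2 / s
kg·m/s does NOT reduce to kg * m^2 / s; a valid unit for angular momentum would be e.g. kg·m²/s.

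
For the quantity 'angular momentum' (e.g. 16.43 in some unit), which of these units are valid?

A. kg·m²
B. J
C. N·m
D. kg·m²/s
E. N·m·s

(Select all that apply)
D, E

angular momentum has SI base units: kg * m^2 / s

Checking each option against kg * m^2 / s:
  A. kg·m²: ✗ does not match
  B. J: ✗ does not match
  C. N·m: ✗ does not match
  D. kg·m²/s: ✓ matches
  E. N·m·s: ✓ matches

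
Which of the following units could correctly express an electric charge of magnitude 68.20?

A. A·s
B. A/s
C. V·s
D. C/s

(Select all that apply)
A

electric charge has SI base units: A * s

Checking each option against A * s:
  A. A·s: ✓ matches
  B. A/s: ✗ does not match
  C. V·s: ✗ does not match
  D. C/s: ✗ does not match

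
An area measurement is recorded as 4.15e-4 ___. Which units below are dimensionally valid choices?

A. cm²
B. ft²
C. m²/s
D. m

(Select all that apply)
A, B

area has SI base units: m^2

Checking each option against m^2:
  A. cm²: ✓ matches
  B. ft²: ✓ matches
  C. m²/s: ✗ does not match
  D. m: ✗ does not match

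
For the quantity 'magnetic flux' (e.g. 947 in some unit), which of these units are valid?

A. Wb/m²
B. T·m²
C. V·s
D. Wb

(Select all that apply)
B, C, D

magnetic flux has SI base units: kg * m^2 / (A * s^2)

Checking each option against kg * m^2 / (A * s^2):
  A. Wb/m²: ✗ does not match
  B. T·m²: ✓ matches
  C. V·s: ✓ matches
  D. Wb: ✓ matches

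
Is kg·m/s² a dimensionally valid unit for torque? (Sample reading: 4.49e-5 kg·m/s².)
No

torque has SI base units: kg * m^2 / s^2
kg·m/s² does NOT reduce to kg * m^2 / s^2; a valid unit for torque would be e.g. N·m.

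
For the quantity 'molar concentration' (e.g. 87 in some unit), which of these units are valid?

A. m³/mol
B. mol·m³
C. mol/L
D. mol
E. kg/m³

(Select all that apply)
C

molar concentration has SI base units: mol / m^3

Checking each option against mol / m^3:
  A. m³/mol: ✗ does not match
  B. mol·m³: ✗ does not match
  C. mol/L: ✓ matches
  D. mol: ✗ does not match
  E. kg/m³: ✗ does not match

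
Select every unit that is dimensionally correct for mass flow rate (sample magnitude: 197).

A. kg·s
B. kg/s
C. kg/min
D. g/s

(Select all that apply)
B, C, D

mass flow rate has SI base units: kg / s

Checking each option against kg / s:
  A. kg·s: ✗ does not match
  B. kg/s: ✓ matches
  C. kg/min: ✓ matches
  D. g/s: ✓ matches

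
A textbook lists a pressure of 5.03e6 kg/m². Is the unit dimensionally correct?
No

pressure has SI base units: kg / (m * s^2)
kg/m² does NOT reduce to kg / (m * s^2); a valid unit for pressure would be e.g. Pa.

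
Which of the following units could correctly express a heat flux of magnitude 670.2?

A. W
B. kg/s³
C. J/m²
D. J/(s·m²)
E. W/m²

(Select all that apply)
B, D, E

heat flux has SI base units: kg / s^3

Checking each option against kg / s^3:
  A. W: ✗ does not match
  B. kg/s³: ✓ matches
  C. J/m²: ✗ does not match
  D. J/(s·m²): ✓ matches
  E. W/m²: ✓ matches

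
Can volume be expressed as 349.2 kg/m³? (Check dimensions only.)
No

volume has SI base units: m^3
kg/m³ does NOT reduce to m^3; a valid unit for volume would be e.g. m³.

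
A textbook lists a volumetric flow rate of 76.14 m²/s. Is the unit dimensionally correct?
No

volumetric flow rate has SI base units: m^3 / s
m²/s does NOT reduce to m^3 / s; a valid unit for volumetric flow rate would be e.g. m³/s.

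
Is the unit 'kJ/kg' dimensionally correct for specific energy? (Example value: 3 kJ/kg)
Yes

specific energy has SI base units: m^2 / s^2
kJ/kg reduces to the same SI base units, so it is a valid unit for specific energy.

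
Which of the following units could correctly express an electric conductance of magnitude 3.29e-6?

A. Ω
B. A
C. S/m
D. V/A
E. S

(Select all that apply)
E

electric conductance has SI base units: A^2 * s^3 / (kg * m^2)

Checking each option against A^2 * s^3 / (kg * m^2):
  A. Ω: ✗ does not match
  B. A: ✗ does not match
  C. S/m: ✗ does not match
  D. V/A: ✗ does not match
  E. S: ✓ matches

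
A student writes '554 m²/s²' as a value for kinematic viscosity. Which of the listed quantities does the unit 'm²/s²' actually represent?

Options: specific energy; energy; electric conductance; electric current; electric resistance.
specific energy

kinematic viscosity should have units dimensionally equivalent to m^2 / s (e.g. m²/s).
The given unit 'm²/s²' reduces to m^2 / s^2. Of the listed options, that is the dimensionality of specific energy.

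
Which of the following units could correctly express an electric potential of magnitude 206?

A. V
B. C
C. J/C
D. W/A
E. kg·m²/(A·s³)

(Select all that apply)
A, C, D, E

electric potential has SI base units: kg * m^2 / (A * s^3)

Checking each option against kg * m^2 / (A * s^3):
  A. V: ✓ matches
  B. C: ✗ does not match
  C. J/C: ✓ matches
  D. W/A: ✓ matches
  E. kg·m²/(A·s³): ✓ matches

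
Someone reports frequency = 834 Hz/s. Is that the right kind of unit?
No

frequency has SI base units: 1 / s
Hz/s does NOT reduce to 1 / s; a valid unit for frequency would be e.g. Hz.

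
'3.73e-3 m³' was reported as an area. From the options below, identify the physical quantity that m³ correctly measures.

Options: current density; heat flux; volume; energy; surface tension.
volume

area should have units dimensionally equivalent to m^2 (e.g. m²).
The given unit 'm³' reduces to m^3. Of the listed options, that is the dimensionality of volume.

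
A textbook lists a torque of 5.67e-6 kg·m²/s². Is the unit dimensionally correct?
Yes

torque has SI base units: kg * m^2 / s^2
kg·m²/s² reduces to the same SI base units, so it is a valid unit for torque.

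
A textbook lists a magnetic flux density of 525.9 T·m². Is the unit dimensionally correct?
No

magnetic flux density has SI base units: kg / (A * s^2)
T·m² does NOT reduce to kg / (A * s^2); a valid unit for magnetic flux density would be e.g. T.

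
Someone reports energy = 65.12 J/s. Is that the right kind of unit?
No

energy has SI base units: kg * m^2 / s^2
J/s does NOT reduce to kg * m^2 / s^2; a valid unit for energy would be e.g. J.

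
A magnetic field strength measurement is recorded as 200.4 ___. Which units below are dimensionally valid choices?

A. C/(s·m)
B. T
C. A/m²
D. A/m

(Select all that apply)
A, D

magnetic field strength has SI base units: A / m

Checking each option against A / m:
  A. C/(s·m): ✓ matches
  B. T: ✗ does not match
  C. A/m²: ✗ does not match
  D. A/m: ✓ matches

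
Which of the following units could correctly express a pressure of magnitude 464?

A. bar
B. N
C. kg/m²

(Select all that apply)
A

pressure has SI base units: kg / (m * s^2)

Checking each option against kg / (m * s^2):
  A. bar: ✓ matches
  B. N: ✗ does not match
  C. kg/m²: ✗ does not match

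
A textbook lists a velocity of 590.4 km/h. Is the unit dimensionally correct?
Yes

velocity has SI base units: m / s
km/h reduces to the same SI base units, so it is a valid unit for velocity.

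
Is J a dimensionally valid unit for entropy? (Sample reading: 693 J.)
No

entropy has SI base units: kg * m^2 / (s^2 * K)
J does NOT reduce to kg * m^2 / (s^2 * K); a valid unit for entropy would be e.g. J/K.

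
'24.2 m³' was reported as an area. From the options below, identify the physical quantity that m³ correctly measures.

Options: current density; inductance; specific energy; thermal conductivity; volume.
volume

area should have units dimensionally equivalent to m^2 (e.g. m²).
The given unit 'm³' reduces to m^3. Of the listed options, that is the dimensionality of volume.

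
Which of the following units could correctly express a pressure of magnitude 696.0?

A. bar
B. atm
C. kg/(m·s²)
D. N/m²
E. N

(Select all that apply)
A, B, C, D

pressure has SI base units: kg / (m * s^2)

Checking each option against kg / (m * s^2):
  A. bar: ✓ matches
  B. atm: ✓ matches
  C. kg/(m·s²): ✓ matches
  D. N/m²: ✓ matches
  E. N: ✗ does not match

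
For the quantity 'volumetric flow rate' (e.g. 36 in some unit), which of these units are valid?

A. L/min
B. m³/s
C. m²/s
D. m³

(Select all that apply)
A, B

volumetric flow rate has SI base units: m^3 / s

Checking each option against m^3 / s:
  A. L/min: ✓ matches
  B. m³/s: ✓ matches
  C. m²/s: ✗ does not match
  D. m³: ✗ does not match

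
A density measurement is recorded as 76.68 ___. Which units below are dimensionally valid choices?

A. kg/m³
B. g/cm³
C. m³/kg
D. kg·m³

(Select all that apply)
A, B

density has SI base units: kg / m^3

Checking each option against kg / m^3:
  A. kg/m³: ✓ matches
  B. g/cm³: ✓ matches
  C. m³/kg: ✗ does not match
  D. kg·m³: ✗ does not match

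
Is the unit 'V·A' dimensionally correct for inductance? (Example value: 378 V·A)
No

inductance has SI base units: kg * m^2 / (A^2 * s^2)
V·A does NOT reduce to kg * m^2 / (A^2 * s^2); a valid unit for inductance would be e.g. H.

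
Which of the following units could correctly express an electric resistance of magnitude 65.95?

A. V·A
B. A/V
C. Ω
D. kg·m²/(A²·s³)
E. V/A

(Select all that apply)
C, D, E

electric resistance has SI base units: kg * m^2 / (A^2 * s^3)

Checking each option against kg * m^2 / (A^2 * s^3):
  A. V·A: ✗ does not match
  B. A/V: ✗ does not match
  C. Ω: ✓ matches
  D. kg·m²/(A²·s³): ✓ matches
  E. V/A: ✓ matches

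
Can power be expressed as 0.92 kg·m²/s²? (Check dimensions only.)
No

power has SI base units: kg * m^2 / s^3
kg·m²/s² does NOT reduce to kg * m^2 / s^3; a valid unit for power would be e.g. W.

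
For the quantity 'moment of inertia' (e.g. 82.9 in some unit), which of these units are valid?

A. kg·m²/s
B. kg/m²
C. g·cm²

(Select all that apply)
C

moment of inertia has SI base units: kg * m^2

Checking each option against kg * m^2:
  A. kg·m²/s: ✗ does not match
  B. kg/m²: ✗ does not match
  C. g·cm²: ✓ matches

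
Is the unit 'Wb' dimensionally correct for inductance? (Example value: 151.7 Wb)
No

inductance has SI base units: kg * m^2 / (A^2 * s^2)
Wb does NOT reduce to kg * m^2 / (A^2 * s^2); a valid unit for inductance would be e.g. H.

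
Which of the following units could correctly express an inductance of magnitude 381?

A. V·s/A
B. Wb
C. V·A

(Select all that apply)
A

inductance has SI base units: kg * m^2 / (A^2 * s^2)

Checking each option against kg * m^2 / (A^2 * s^2):
  A. V·s/A: ✓ matches
  B. Wb: ✗ does not match
  C. V·A: ✗ does not match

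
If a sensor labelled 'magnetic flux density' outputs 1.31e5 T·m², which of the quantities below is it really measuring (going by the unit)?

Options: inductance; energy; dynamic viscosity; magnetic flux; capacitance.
magnetic flux

magnetic flux density should have units dimensionally equivalent to kg / (A * s^2) (e.g. T).
The given unit 'T·m²' reduces to kg * m^2 / (A * s^2). Of the listed options, that is the dimensionality of magnetic flux.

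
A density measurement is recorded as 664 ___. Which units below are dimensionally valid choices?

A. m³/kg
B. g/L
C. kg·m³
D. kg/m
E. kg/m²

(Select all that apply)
B

density has SI base units: kg / m^3

Checking each option against kg / m^3:
  A. m³/kg: ✗ does not match
  B. g/L: ✓ matches
  C. kg·m³: ✗ does not match
  D. kg/m: ✗ does not match
  E. kg/m²: ✗ does not match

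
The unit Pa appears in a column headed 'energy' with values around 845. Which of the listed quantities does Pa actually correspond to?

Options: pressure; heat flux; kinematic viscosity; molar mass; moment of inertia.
pressure

energy should have units dimensionally equivalent to kg * m^2 / s^2 (e.g. J).
The given unit 'Pa' reduces to kg / (m * s^2). Of the listed options, that is the dimensionality of pressure.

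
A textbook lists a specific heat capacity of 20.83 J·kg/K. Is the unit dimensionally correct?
No

specific heat capacity has SI base units: m^2 / (s^2 * K)
J·kg/K does NOT reduce to m^2 / (s^2 * K); a valid unit for specific heat capacity would be e.g. J/(kg·K).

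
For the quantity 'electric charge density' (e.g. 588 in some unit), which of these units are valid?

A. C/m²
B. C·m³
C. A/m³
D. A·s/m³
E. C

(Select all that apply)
D

electric charge density has SI base units: A * s / m^3

Checking each option against A * s / m^3:
  A. C/m²: ✗ does not match
  B. C·m³: ✗ does not match
  C. A/m³: ✗ does not match
  D. A·s/m³: ✓ matches
  E. C: ✗ does not match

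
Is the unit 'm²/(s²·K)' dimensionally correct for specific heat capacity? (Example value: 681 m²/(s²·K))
Yes

specific heat capacity has SI base units: m^2 / (s^2 * K)
m²/(s²·K) reduces to the same SI base units, so it is a valid unit for specific heat capacity.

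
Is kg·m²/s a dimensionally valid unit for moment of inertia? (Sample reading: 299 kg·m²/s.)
No

moment of inertia has SI base units: kg * m^2
kg·m²/s does NOT reduce to kg * m^2; a valid unit for moment of inertia would be e.g. kg·m².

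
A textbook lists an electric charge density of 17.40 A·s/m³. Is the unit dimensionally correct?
Yes

electric charge density has SI base units: A * s / m^3
A·s/m³ reduces to the same SI base units, so it is a valid unit for electric charge density.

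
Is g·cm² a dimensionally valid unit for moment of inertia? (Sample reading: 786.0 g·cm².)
Yes

moment of inertia has SI base units: kg * m^2
g·cm² reduces to the same SI base units, so it is a valid unit for moment of inertia.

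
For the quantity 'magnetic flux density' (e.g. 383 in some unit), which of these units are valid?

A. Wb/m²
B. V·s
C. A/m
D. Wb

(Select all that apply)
A

magnetic flux density has SI base units: kg / (A * s^2)

Checking each option against kg / (A * s^2):
  A. Wb/m²: ✓ matches
  B. V·s: ✗ does not match
  C. A/m: ✗ does not match
  D. Wb: ✗ does not match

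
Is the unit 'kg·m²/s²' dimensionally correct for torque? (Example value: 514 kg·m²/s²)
Yes

torque has SI base units: kg * m^2 / s^2
kg·m²/s² reduces to the same SI base units, so it is a valid unit for torque.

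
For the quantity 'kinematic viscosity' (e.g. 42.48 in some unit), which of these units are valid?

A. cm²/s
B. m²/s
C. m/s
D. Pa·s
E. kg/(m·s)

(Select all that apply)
A, B

kinematic viscosity has SI base units: m^2 / s

Checking each option against m^2 / s:
  A. cm²/s: ✓ matches
  B. m²/s: ✓ matches
  C. m/s: ✗ does not match
  D. Pa·s: ✗ does not match
  E. kg/(m·s): ✗ does not match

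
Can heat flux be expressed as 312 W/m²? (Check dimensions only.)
Yes

heat flux has SI base units: kg / s^3
W/m² reduces to the same SI base units, so it is a valid unit for heat flux.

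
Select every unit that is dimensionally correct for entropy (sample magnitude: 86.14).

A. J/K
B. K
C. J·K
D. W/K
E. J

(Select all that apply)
A

entropy has SI base units: kg * m^2 / (s^2 * K)

Checking each option against kg * m^2 / (s^2 * K):
  A. J/K: ✓ matches
  B. K: ✗ does not match
  C. J·K: ✗ does not match
  D. W/K: ✗ does not match
  E. J: ✗ does not match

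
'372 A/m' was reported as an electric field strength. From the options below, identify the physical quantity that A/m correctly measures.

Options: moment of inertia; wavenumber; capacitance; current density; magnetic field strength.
magnetic field strength

electric field strength should have units dimensionally equivalent to kg * m / (A * s^3) (e.g. V/m).
The given unit 'A/m' reduces to A / m. Of the listed options, that is the dimensionality of magnetic field strength.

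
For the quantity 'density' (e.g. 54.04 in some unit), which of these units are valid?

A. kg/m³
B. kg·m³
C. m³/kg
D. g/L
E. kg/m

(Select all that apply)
A, D

density has SI base units: kg / m^3

Checking each option against kg / m^3:
  A. kg/m³: ✓ matches
  B. kg·m³: ✗ does not match
  C. m³/kg: ✗ does not match
  D. g/L: ✓ matches
  E. kg/m: ✗ does not match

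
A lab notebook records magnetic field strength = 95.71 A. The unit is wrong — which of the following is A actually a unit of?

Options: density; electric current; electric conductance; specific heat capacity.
electric current

magnetic field strength should have units dimensionally equivalent to A / m (e.g. A/m).
The given unit 'A' reduces to A. Of the listed options, that is the dimensionality of electric current.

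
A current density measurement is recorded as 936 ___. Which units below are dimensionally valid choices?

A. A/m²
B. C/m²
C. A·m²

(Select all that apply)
A

current density has SI base units: A / m^2

Checking each option against A / m^2:
  A. A/m²: ✓ matches
  B. C/m²: ✗ does not match
  C. A·m²: ✗ does not match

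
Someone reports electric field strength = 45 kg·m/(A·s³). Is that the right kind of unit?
Yes

electric field strength has SI base units: kg * m / (A * s^3)
kg·m/(A·s³) reduces to the same SI base units, so it is a valid unit for electric field strength.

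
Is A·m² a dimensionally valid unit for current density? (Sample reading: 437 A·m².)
No

current density has SI base units: A / m^2
A·m² does NOT reduce to A / m^2; a valid unit for current density would be e.g. A/m².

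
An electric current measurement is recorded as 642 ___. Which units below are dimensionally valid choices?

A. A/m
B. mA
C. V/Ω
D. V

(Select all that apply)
B, C

electric current has SI base units: A

Checking each option against A:
  A. A/m: ✗ does not match
  B. mA: ✓ matches
  C. V/Ω: ✓ matches
  D. V: ✗ does not match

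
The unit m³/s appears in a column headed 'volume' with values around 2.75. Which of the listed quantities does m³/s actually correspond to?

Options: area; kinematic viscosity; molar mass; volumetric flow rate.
volumetric flow rate

volume should have units dimensionally equivalent to m^3 (e.g. m³).
The given unit 'm³/s' reduces to m^3 / s. Of the listed options, that is the dimensionality of volumetric flow rate.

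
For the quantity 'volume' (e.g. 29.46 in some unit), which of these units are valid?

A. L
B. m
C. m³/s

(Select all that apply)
A

volume has SI base units: m^3

Checking each option against m^3:
  A. L: ✓ matches
  B. m: ✗ does not match
  C. m³/s: ✗ does not match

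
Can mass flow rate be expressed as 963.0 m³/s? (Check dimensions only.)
No

mass flow rate has SI base units: kg / s
m³/s does NOT reduce to kg / s; a valid unit for mass flow rate would be e.g. kg/s.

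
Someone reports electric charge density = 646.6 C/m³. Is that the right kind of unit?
Yes

electric charge density has SI base units: A * s / m^3
C/m³ reduces to the same SI base units, so it is a valid unit for electric charge density.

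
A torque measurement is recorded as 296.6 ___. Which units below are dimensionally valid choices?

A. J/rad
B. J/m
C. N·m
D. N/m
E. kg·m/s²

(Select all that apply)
A, C

torque has SI base units: kg * m^2 / s^2

Checking each option against kg * m^2 / s^2:
  A. J/rad: ✓ matches
  B. J/m: ✗ does not match
  C. N·m: ✓ matches
  D. N/m: ✗ does not match
  E. kg·m/s²: ✗ does not match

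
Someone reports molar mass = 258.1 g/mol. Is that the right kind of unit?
Yes

molar mass has SI base units: kg / mol
g/mol reduces to the same SI base units, so it is a valid unit for molar mass.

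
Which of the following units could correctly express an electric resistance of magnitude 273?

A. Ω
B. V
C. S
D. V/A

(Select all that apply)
A, D

electric resistance has SI base units: kg * m^2 / (A^2 * s^3)

Checking each option against kg * m^2 / (A^2 * s^3):
  A. Ω: ✓ matches
  B. V: ✗ does not match
  C. S: ✗ does not match
  D. V/A: ✓ matches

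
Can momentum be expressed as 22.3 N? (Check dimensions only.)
No

momentum has SI base units: kg * m / s
N does NOT reduce to kg * m / s; a valid unit for momentum would be e.g. kg·m/s.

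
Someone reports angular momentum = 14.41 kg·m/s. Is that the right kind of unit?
No

angular momentum has SI base units: kg * m^2 / s
kg·m/s does NOT reduce to kg * m^2 / s; a valid unit for angular momentum would be e.g. kg·m²/s.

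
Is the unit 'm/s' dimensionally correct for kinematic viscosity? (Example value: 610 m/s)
No

kinematic viscosity has SI base units: m^2 / s
m/s does NOT reduce to m^2 / s; a valid unit for kinematic viscosity would be e.g. m²/s.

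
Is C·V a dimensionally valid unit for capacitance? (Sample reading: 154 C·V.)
No

capacitance has SI base units: A^2 * s^4 / (kg * m^2)
C·V does NOT reduce to A^2 * s^4 / (kg * m^2); a valid unit for capacitance would be e.g. F.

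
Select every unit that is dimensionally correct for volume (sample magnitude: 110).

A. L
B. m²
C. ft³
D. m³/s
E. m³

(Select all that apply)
A, C, E

volume has SI base units: m^3

Checking each option against m^3:
  A. L: ✓ matches
  B. m²: ✗ does not match
  C. ft³: ✓ matches
  D. m³/s: ✗ does not match
  E. m³: ✓ matches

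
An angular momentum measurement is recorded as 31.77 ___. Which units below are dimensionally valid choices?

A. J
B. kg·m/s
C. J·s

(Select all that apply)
C

angular momentum has SI base units: kg * m^2 / s

Checking each option against kg * m^2 / s:
  A. J: ✗ does not match
  B. kg·m/s: ✗ does not match
  C. J·s: ✓ matches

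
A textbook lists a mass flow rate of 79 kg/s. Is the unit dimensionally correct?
Yes

mass flow rate has SI base units: kg / s
kg/s reduces to the same SI base units, so it is a valid unit for mass flow rate.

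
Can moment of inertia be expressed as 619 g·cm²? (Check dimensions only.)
Yes

moment of inertia has SI base units: kg * m^2
g·cm² reduces to the same SI base units, so it is a valid unit for moment of inertia.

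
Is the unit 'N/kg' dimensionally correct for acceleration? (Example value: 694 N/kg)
Yes

acceleration has SI base units: m / s^2
N/kg reduces to the same SI base units, so it is a valid unit for acceleration.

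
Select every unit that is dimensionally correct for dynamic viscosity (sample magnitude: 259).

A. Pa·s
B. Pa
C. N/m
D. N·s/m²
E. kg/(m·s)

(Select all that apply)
A, D, E

dynamic viscosity has SI base units: kg / (m * s)

Checking each option against kg / (m * s):
  A. Pa·s: ✓ matches
  B. Pa: ✗ does not match
  C. N/m: ✗ does not match
  D. N·s/m²: ✓ matches
  E. kg/(m·s): ✓ matches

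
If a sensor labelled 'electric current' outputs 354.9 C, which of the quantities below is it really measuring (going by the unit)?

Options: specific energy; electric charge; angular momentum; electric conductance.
electric charge

electric current should have units dimensionally equivalent to A (e.g. A).
The given unit 'C' reduces to A * s. Of the listed options, that is the dimensionality of electric charge.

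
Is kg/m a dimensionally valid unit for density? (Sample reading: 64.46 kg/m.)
No

density has SI base units: kg / m^3
kg/m does NOT reduce to kg / m^3; a valid unit for density would be e.g. kg/m³.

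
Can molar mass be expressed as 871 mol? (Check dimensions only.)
No

molar mass has SI base units: kg / mol
mol does NOT reduce to kg / mol; a valid unit for molar mass would be e.g. kg/mol.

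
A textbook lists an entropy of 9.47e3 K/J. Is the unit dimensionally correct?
No

entropy has SI base units: kg * m^2 / (s^2 * K)
K/J does NOT reduce to kg * m^2 / (s^2 * K); a valid unit for entropy would be e.g. J/K.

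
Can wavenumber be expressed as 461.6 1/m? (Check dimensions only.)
Yes

wavenumber has SI base units: 1 / m
1/m reduces to the same SI base units, so it is a valid unit for wavenumber.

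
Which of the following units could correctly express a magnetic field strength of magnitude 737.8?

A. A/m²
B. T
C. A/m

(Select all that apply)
C

magnetic field strength has SI base units: A / m

Checking each option against A / m:
  A. A/m²: ✗ does not match
  B. T: ✗ does not match
  C. A/m: ✓ matches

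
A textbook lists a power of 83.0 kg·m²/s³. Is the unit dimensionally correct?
Yes

power has SI base units: kg * m^2 / s^3
kg·m²/s³ reduces to the same SI base units, so it is a valid unit for power.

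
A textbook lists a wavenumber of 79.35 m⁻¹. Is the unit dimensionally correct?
Yes

wavenumber has SI base units: 1 / m
m⁻¹ reduces to the same SI base units, so it is a valid unit for wavenumber.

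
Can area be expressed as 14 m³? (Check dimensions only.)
No

area has SI base units: m^2
m³ does NOT reduce to m^2; a valid unit for area would be e.g. m².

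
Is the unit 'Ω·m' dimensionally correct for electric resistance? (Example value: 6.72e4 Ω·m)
No

electric resistance has SI base units: kg * m^2 / (A^2 * s^3)
Ω·m does NOT reduce to kg * m^2 / (A^2 * s^3); a valid unit for electric resistance would be e.g. Ω.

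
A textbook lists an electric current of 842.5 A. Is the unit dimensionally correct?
Yes

electric current has SI base units: A
A reduces to the same SI base units, so it is a valid unit for electric current.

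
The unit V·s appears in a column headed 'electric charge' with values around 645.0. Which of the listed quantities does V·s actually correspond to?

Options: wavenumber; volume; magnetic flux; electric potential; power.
magnetic flux

electric charge should have units dimensionally equivalent to A * s (e.g. C).
The given unit 'V·s' reduces to kg * m^2 / (A * s^2). Of the listed options, that is the dimensionality of magnetic flux.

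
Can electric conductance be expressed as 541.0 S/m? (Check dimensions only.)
No

electric conductance has SI base units: A^2 * s^3 / (kg * m^2)
S/m does NOT reduce to A^2 * s^3 / (kg * m^2); a valid unit for electric conductance would be e.g. S.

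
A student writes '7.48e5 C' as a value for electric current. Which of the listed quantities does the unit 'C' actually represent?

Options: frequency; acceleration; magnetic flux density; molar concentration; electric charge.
electric charge

electric current should have units dimensionally equivalent to A (e.g. A).
The given unit 'C' reduces to A * s. Of the listed options, that is the dimensionality of electric charge.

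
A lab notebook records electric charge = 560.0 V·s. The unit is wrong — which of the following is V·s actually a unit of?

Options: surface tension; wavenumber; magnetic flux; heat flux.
magnetic flux

electric charge should have units dimensionally equivalent to A * s (e.g. C).
The given unit 'V·s' reduces to kg * m^2 / (A * s^2). Of the listed options, that is the dimensionality of magnetic flux.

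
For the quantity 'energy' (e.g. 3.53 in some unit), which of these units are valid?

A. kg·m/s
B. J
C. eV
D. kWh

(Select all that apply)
B, C, D

energy has SI base units: kg * m^2 / s^2

Checking each option against kg * m^2 / s^2:
  A. kg·m/s: ✗ does not match
  B. J: ✓ matches
  C. eV: ✓ matches
  D. kWh: ✓ matches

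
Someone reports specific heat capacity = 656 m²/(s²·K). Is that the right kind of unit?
Yes

specific heat capacity has SI base units: m^2 / (s^2 * K)
m²/(s²·K) reduces to the same SI base units, so it is a valid unit for specific heat capacity.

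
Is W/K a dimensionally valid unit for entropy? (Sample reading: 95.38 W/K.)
No

entropy has SI base units: kg * m^2 / (s^2 * K)
W/K does NOT reduce to kg * m^2 / (s^2 * K); a valid unit for entropy would be e.g. J/K.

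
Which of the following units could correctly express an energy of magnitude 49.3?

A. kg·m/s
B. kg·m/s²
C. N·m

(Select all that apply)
C

energy has SI base units: kg * m^2 / s^2

Checking each option against kg * m^2 / s^2:
  A. kg·m/s: ✗ does not match
  B. kg·m/s²: ✗ does not match
  C. N·m: ✓ matches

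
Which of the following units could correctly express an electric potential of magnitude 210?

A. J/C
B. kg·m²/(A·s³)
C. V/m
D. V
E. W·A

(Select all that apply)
A, B, D

electric potential has SI base units: kg * m^2 / (A * s^3)

Checking each option against kg * m^2 / (A * s^3):
  A. J/C: ✓ matches
  B. kg·m²/(A·s³): ✓ matches
  C. V/m: ✗ does not match
  D. V: ✓ matches
  E. W·A: ✗ does not match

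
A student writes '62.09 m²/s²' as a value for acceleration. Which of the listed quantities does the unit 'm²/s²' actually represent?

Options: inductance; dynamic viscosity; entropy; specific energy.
specific energy

acceleration should have units dimensionally equivalent to m / s^2 (e.g. m/s²).
The given unit 'm²/s²' reduces to m^2 / s^2. Of the listed options, that is the dimensionality of specific energy.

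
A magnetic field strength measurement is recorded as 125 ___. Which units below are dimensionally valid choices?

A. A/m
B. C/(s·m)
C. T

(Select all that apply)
A, B

magnetic field strength has SI base units: A / m

Checking each option against A / m:
  A. A/m: ✓ matches
  B. C/(s·m): ✓ matches
  C. T: ✗ does not match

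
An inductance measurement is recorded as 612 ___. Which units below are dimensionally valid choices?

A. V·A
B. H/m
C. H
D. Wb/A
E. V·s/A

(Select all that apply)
C, D, E

inductance has SI base units: kg * m^2 / (A^2 * s^2)

Checking each option against kg * m^2 / (A^2 * s^2):
  A. V·A: ✗ does not match
  B. H/m: ✗ does not match
  C. H: ✓ matches
  D. Wb/A: ✓ matches
  E. V·s/A: ✓ matches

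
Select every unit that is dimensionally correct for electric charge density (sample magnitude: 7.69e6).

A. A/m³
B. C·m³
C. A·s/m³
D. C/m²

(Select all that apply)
C

electric charge density has SI base units: A * s / m^3

Checking each option against A * s / m^3:
  A. A/m³: ✗ does not match
  B. C·m³: ✗ does not match
  C. A·s/m³: ✓ matches
  D. C/m²: ✗ does not match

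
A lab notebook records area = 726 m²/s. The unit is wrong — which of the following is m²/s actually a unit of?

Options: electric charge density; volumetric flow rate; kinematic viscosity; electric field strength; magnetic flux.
kinematic viscosity

area should have units dimensionally equivalent to m^2 (e.g. m²).
The given unit 'm²/s' reduces to m^2 / s. Of the listed options, that is the dimensionality of kinematic viscosity.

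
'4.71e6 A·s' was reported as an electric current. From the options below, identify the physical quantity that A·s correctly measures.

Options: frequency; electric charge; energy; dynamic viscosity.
electric charge

electric current should have units dimensionally equivalent to A (e.g. A).
The given unit 'A·s' reduces to A * s. Of the listed options, that is the dimensionality of electric charge.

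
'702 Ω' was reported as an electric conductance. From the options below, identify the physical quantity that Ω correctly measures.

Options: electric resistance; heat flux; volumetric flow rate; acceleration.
electric resistance

electric conductance should have units dimensionally equivalent to A^2 * s^3 / (kg * m^2) (e.g. S).
The given unit 'Ω' reduces to kg * m^2 / (A^2 * s^3). Of the listed options, that is the dimensionality of electric resistance.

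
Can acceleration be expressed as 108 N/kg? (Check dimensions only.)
Yes

acceleration has SI base units: m / s^2
N/kg reduces to the same SI base units, so it is a valid unit for acceleration.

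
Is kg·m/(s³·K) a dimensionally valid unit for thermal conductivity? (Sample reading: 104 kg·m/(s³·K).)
Yes

thermal conductivity has SI base units: kg * m / (s^3 * K)
kg·m/(s³·K) reduces to the same SI base units, so it is a valid unit for thermal conductivity.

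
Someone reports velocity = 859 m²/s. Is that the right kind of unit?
No

velocity has SI base units: m / s
m²/s does NOT reduce to m / s; a valid unit for velocity would be e.g. m/s.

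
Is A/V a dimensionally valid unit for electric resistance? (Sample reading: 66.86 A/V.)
No

electric resistance has SI base units: kg * m^2 / (A^2 * s^3)
A/V does NOT reduce to kg * m^2 / (A^2 * s^3); a valid unit for electric resistance would be e.g. Ω.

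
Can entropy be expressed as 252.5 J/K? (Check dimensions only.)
Yes

entropy has SI base units: kg * m^2 / (s^2 * K)
J/K reduces to the same SI base units, so it is a valid unit for entropy.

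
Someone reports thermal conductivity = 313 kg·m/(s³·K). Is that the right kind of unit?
Yes

thermal conductivity has SI base units: kg * m / (s^3 * K)
kg·m/(s³·K) reduces to the same SI base units, so it is a valid unit for thermal conductivity.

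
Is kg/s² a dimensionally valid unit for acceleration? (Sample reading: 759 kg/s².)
No

acceleration has SI base units: m / s^2
kg/s² does NOT reduce to m / s^2; a valid unit for acceleration would be e.g. m/s².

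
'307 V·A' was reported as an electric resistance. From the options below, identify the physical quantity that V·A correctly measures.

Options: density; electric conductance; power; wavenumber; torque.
power

electric resistance should have units dimensionally equivalent to kg * m^2 / (A^2 * s^3) (e.g. Ω).
The given unit 'V·A' reduces to kg * m^2 / s^3. Of the listed options, that is the dimensionality of power.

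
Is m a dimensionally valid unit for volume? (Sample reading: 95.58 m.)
No

volume has SI base units: m^3
m does NOT reduce to m^3; a valid unit for volume would be e.g. m³.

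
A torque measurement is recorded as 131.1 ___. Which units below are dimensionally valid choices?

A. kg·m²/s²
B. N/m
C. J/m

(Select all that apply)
A

torque has SI base units: kg * m^2 / s^2

Checking each option against kg * m^2 / s^2:
  A. kg·m²/s²: ✓ matches
  B. N/m: ✗ does not match
  C. J/m: ✗ does not match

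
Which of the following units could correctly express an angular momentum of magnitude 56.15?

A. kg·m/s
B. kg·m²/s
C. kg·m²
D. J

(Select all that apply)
B

angular momentum has SI base units: kg * m^2 / s

Checking each option against kg * m^2 / s:
  A. kg·m/s: ✗ does not match
  B. kg·m²/s: ✓ matches
  C. kg·m²: ✗ does not match
  D. J: ✗ does not match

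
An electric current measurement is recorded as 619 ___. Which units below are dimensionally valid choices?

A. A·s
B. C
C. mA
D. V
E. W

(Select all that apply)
C

electric current has SI base units: A

Checking each option against A:
  A. A·s: ✗ does not match
  B. C: ✗ does not match
  C. mA: ✓ matches
  D. V: ✗ does not match
  E. W: ✗ does not match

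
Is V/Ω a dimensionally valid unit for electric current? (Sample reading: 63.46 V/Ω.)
Yes

electric current has SI base units: A
V/Ω reduces to the same SI base units, so it is a valid unit for electric current.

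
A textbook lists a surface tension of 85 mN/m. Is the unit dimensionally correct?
Yes

surface tension has SI base units: kg / s^2
mN/m reduces to the same SI base units, so it is a valid unit for surface tension.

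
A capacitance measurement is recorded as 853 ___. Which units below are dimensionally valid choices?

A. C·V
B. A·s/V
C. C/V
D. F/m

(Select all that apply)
B, C

capacitance has SI base units: A^2 * s^4 / (kg * m^2)

Checking each option against A^2 * s^4 / (kg * m^2):
  A. C·V: ✗ does not match
  B. A·s/V: ✓ matches
  C. C/V: ✓ matches
  D. F/m: ✗ does not match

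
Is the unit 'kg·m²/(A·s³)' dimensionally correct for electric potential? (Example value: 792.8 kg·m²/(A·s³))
Yes

electric potential has SI base units: kg * m^2 / (A * s^3)
kg·m²/(A·s³) reduces to the same SI base units, so it is a valid unit for electric potential.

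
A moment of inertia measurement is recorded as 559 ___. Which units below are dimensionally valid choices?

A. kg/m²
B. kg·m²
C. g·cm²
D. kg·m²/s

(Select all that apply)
B, C

moment of inertia has SI base units: kg * m^2

Checking each option against kg * m^2:
  A. kg/m²: ✗ does not match
  B. kg·m²: ✓ matches
  C. g·cm²: ✓ matches
  D. kg·m²/s: ✗ does not match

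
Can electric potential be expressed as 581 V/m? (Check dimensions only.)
No

electric potential has SI base units: kg * m^2 / (A * s^3)
V/m does NOT reduce to kg * m^2 / (A * s^3); a valid unit for electric potential would be e.g. V.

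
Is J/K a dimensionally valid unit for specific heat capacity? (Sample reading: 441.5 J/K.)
No

specific heat capacity has SI base units: m^2 / (s^2 * K)
J/K does NOT reduce to m^2 / (s^2 * K); a valid unit for specific heat capacity would be e.g. J/(kg·K).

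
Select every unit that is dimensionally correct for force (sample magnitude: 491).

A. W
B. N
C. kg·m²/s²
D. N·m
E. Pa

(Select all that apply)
B

force has SI base units: kg * m / s^2

Checking each option against kg * m / s^2:
  A. W: ✗ does not match
  B. N: ✓ matches
  C. kg·m²/s²: ✗ does not match
  D. N·m: ✗ does not match
  E. Pa: ✗ does not match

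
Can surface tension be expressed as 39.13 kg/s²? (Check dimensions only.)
Yes

surface tension has SI base units: kg / s^2
kg/s² reduces to the same SI base units, so it is a valid unit for surface tension.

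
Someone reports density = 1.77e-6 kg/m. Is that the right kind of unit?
No

density has SI base units: kg / m^3
kg/m does NOT reduce to kg / m^3; a valid unit for density would be e.g. kg/m³.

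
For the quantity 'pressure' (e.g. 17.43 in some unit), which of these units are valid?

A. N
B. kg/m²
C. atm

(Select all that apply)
C

pressure has SI base units: kg / (m * s^2)

Checking each option against kg / (m * s^2):
  A. N: ✗ does not match
  B. kg/m²: ✗ does not match
  C. atm: ✓ matches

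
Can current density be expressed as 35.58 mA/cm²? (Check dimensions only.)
Yes

current density has SI base units: A / m^2
mA/cm² reduces to the same SI base units, so it is a valid unit for current density.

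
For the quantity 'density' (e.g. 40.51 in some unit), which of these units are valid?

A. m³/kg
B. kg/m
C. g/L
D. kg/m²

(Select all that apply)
C

density has SI base units: kg / m^3

Checking each option against kg / m^3:
  A. m³/kg: ✗ does not match
  B. kg/m: ✗ does not match
  C. g/L: ✓ matches
  D. kg/m²: ✗ does not match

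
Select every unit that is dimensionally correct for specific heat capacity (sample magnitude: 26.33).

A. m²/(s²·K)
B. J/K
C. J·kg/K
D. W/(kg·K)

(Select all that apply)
A

specific heat capacity has SI base units: m^2 / (s^2 * K)

Checking each option against m^2 / (s^2 * K):
  A. m²/(s²·K): ✓ matches
  B. J/K: ✗ does not match
  C. J·kg/K: ✗ does not match
  D. W/(kg·K): ✗ does not match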